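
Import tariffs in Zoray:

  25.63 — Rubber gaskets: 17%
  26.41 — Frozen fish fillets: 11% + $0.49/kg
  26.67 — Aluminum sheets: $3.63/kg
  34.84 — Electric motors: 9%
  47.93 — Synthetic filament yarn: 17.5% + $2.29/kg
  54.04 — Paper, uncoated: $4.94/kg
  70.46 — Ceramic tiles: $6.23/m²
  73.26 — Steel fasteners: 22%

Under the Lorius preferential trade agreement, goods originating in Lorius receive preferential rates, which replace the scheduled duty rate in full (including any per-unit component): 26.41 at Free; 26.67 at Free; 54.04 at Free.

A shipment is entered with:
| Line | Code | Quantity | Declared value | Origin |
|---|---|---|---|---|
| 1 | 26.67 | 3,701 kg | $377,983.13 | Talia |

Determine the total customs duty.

Line 1 (26.67, Talia, 3,701 kg, $377,983.13):
Base rate for 26.67 is $3.63/kg.
26.67 has an FTA preferential rate, but origin Talia is not Lorius; base rate stands.
Duty = 3,701 × $3.63 = $13,434.63.

$13,434.63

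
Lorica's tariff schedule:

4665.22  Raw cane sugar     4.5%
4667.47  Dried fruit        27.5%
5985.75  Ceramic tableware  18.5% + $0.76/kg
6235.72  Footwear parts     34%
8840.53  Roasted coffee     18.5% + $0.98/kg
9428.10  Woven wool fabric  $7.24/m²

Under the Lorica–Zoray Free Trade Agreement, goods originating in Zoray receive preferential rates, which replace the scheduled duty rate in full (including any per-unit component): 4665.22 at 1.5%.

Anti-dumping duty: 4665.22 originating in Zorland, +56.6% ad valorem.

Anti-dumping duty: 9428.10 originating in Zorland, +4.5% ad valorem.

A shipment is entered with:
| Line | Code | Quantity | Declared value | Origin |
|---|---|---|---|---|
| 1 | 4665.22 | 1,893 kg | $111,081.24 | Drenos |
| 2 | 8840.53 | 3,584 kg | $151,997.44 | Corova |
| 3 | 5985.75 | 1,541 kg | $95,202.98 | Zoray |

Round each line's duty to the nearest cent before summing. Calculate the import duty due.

$55,414.22

Line 1 (4665.22, Drenos, 1,893 kg, $111,081.24):
Base rate for 4665.22 is 4.5%.
4665.22 has an FTA preferential rate, but origin Drenos is not Zoray; base rate stands.
The additional-duty order on 4665.22 targets Zorland, not Drenos; it does not apply.
Duty = $111,081.24 × 4.5% = $4,998.66.
Line 2 (8840.53, Corova, 3,584 kg, $151,997.44):
Base rate for 8840.53 is 18.5% + $0.98/kg.
Duty = $151,997.44 × 18.5% + 3,584 × $0.98 = $31,631.85.
Line 3 (5985.75, Zoray, 1,541 kg, $95,202.98):
Base rate for 5985.75 is 18.5% + $0.76/kg.
Origin Zoray is the FTA partner but 5985.75 is not on the preference list; base rate stands.
Duty = $95,202.98 × 18.5% + 1,541 × $0.76 = $18,783.71.
Total = $4,998.66 + $31,631.85 + $18,783.71 = $55,414.22.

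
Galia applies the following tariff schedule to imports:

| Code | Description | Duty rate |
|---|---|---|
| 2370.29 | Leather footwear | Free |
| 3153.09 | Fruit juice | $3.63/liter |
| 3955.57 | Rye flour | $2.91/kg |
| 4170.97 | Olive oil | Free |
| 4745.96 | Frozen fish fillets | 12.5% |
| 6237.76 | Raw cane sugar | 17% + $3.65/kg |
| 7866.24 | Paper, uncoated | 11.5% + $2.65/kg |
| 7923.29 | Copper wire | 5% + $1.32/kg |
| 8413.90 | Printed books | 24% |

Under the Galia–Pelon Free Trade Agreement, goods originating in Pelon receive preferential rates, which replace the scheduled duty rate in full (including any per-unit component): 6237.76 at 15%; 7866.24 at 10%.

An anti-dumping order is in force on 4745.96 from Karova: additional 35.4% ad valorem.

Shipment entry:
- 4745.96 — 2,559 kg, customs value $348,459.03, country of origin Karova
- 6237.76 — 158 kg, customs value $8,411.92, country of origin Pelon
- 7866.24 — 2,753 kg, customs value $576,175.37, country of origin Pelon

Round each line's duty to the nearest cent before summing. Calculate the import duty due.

Line 1 (4745.96, Karova, 2,559 kg, $348,459.03):
Base rate for 4745.96 is 12.5%.
Additional duty on 4745.96 from Karova: +35.4%. Applied ad valorem rate: 12.5% + 35.4% = 47.9%.
Duty = $348,459.03 × 47.9% = $166,911.88.
Line 2 (6237.76, Pelon, 158 kg, $8,411.92):
Base rate for 6237.76 is 17% + $3.65/kg.
Origin Pelon qualifies under the Galia–Pelon agreement and 6237.76 is covered: preferential rate 15% applies instead.
Duty = $8,411.92 × 15% = $1,261.79.
Line 3 (7866.24, Pelon, 2,753 kg, $576,175.37):
Base rate for 7866.24 is 11.5% + $2.65/kg.
Origin Pelon qualifies under the Galia–Pelon agreement and 7866.24 is covered: preferential rate 10% applies instead.
Duty = $576,175.37 × 10% = $57,617.54.
Total = $166,911.88 + $1,261.79 + $57,617.54 = $225,791.21.

$225,791.21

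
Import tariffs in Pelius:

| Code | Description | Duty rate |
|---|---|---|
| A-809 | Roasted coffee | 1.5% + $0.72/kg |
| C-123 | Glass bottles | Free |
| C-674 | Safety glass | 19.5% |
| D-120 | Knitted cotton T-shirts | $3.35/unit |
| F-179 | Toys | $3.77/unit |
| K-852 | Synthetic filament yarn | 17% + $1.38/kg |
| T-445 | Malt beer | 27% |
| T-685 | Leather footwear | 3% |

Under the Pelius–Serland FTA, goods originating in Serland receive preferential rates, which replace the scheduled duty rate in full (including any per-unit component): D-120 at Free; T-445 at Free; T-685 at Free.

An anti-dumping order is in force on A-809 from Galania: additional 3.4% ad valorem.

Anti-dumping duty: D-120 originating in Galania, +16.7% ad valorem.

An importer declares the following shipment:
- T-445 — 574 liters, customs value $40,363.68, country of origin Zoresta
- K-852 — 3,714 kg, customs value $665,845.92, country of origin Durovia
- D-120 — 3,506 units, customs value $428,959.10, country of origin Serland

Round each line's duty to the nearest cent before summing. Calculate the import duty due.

$129,217.32

Line 1 (T-445, Zoresta, 574 liters, $40,363.68):
Base rate for T-445 is 27%.
T-445 has an FTA preferential rate, but origin Zoresta is not Serland; base rate stands.
Duty = $40,363.68 × 27% = $10,898.19.
Line 2 (K-852, Durovia, 3,714 kg, $665,845.92):
Base rate for K-852 is 17% + $1.38/kg.
Duty = $665,845.92 × 17% + 3,714 × $1.38 = $118,319.13.
Line 3 (D-120, Serland, 3,506 units, $428,959.10):
Base rate for D-120 is $3.35/unit.
Origin Serland qualifies under the Pelius–Serland agreement and D-120 is covered: preferential rate Free applies instead.
The additional-duty order on D-120 targets Galania, not Serland; it does not apply.
Duty = $428,959.10 × 0% = $0.00.
Total = $10,898.19 + $118,319.13 + $0.00 = $129,217.32.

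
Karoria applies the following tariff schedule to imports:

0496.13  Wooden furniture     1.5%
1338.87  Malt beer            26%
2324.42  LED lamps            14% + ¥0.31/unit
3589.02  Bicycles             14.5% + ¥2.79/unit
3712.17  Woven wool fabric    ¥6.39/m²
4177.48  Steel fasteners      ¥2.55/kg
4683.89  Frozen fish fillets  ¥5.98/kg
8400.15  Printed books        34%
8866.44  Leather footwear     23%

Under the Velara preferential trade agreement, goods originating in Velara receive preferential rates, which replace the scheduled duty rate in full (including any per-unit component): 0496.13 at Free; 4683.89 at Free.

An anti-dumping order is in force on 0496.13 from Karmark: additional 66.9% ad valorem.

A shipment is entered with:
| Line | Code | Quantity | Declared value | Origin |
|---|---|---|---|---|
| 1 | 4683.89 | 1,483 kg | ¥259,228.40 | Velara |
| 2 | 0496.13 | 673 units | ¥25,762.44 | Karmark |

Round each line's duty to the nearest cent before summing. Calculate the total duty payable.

Line 1 (4683.89, Velara, 1,483 kg, ¥259,228.40):
Base rate for 4683.89 is ¥5.98/kg.
Origin Velara qualifies under the Karoria–Velara agreement and 4683.89 is covered: preferential rate Free applies instead.
Duty = ¥259,228.40 × 0% = ¥0.00.
Line 2 (0496.13, Karmark, 673 units, ¥25,762.44):
Base rate for 0496.13 is 1.5%.
0496.13 has an FTA preferential rate, but origin Karmark is not Velara; base rate stands.
Additional duty on 0496.13 from Karmark: +66.9%. Applied ad valorem rate: 1.5% + 66.9% = 68.4%.
Duty = ¥25,762.44 × 68.4% = ¥17,621.51.
Total = ¥0.00 + ¥17,621.51 = ¥17,621.51.

¥17,621.51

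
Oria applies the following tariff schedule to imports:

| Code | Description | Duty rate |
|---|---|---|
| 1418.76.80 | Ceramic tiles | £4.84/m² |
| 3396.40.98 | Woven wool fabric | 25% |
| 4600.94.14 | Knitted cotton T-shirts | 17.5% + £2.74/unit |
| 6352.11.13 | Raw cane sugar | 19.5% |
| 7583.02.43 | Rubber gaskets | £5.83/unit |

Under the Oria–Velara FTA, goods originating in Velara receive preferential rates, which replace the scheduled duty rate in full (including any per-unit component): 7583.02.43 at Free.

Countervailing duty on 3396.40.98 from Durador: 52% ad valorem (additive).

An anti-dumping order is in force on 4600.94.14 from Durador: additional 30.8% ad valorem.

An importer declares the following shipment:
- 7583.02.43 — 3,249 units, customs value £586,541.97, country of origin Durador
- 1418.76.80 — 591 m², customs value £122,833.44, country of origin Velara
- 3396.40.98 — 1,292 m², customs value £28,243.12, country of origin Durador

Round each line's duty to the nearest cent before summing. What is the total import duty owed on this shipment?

£43,549.31

Line 1 (7583.02.43, Durador, 3,249 units, £586,541.97):
Base rate for 7583.02.43 is £5.83/unit.
7583.02.43 has an FTA preferential rate, but origin Durador is not Velara; base rate stands.
Duty = 3,249 × £5.83 = £18,941.67.
Line 2 (1418.76.80, Velara, 591 m², £122,833.44):
Base rate for 1418.76.80 is £4.84/m².
Origin Velara is the FTA partner but 1418.76.80 is not on the preference list; base rate stands.
Duty = 591 × £4.84 = £2,860.44.
Line 3 (3396.40.98, Durador, 1,292 m², £28,243.12):
Base rate for 3396.40.98 is 25%.
Additional duty on 3396.40.98 from Durador: +52%. Applied ad valorem rate: 25% + 52% = 77%.
Duty = £28,243.12 × 77% = £21,747.20.
Total = £18,941.67 + £2,860.44 + £21,747.20 = £43,549.31.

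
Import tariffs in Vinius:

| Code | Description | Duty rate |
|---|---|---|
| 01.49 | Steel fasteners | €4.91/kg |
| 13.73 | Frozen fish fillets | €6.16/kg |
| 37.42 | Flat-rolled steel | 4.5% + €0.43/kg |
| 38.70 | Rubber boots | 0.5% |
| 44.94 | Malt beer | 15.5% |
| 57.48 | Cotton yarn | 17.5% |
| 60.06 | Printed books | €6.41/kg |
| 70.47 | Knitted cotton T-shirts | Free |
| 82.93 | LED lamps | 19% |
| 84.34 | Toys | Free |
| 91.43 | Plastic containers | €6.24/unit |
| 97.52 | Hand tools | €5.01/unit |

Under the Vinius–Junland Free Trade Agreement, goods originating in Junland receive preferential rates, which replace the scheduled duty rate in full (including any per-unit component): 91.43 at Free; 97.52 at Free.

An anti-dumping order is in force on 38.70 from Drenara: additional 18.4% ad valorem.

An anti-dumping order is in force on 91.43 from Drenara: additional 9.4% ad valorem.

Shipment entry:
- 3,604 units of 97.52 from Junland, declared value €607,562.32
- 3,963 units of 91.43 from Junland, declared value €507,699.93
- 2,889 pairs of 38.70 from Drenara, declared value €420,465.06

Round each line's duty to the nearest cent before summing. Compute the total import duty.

Line 1 (97.52, Junland, 3,604 units, €607,562.32):
Base rate for 97.52 is €5.01/unit.
Origin Junland qualifies under the Vinius–Junland agreement and 97.52 is covered: preferential rate Free applies instead.
Duty = €607,562.32 × 0% = €0.00.
Line 2 (91.43, Junland, 3,963 units, €507,699.93):
Base rate for 91.43 is €6.24/unit.
Origin Junland qualifies under the Vinius–Junland agreement and 91.43 is covered: preferential rate Free applies instead.
The additional-duty order on 91.43 targets Drenara, not Junland; it does not apply.
Duty = €507,699.93 × 0% = €0.00.
Line 3 (38.70, Drenara, 2,889 pairs, €420,465.06):
Base rate for 38.70 is 0.5%.
Additional duty on 38.70 from Drenara: +18.4%. Applied ad valorem rate: 0.5% + 18.4% = 18.9%.
Duty = €420,465.06 × 18.9% = €79,467.90.
Total = €0.00 + €0.00 + €79,467.90 = €79,467.90.

€79,467.90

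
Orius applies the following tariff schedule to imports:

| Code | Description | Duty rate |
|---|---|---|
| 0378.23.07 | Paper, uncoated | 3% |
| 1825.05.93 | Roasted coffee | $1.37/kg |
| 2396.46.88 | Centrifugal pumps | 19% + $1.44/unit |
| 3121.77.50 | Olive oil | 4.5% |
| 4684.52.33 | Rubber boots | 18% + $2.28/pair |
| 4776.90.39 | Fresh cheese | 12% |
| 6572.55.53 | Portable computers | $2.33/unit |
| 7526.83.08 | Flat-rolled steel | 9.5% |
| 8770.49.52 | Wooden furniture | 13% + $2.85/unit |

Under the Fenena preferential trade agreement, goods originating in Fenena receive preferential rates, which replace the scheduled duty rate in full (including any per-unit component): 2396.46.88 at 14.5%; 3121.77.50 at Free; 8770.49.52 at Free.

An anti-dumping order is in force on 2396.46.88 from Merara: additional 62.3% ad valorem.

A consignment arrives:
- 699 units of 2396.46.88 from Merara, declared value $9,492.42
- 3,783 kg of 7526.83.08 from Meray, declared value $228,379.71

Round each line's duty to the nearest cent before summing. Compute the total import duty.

Line 1 (2396.46.88, Merara, 699 units, $9,492.42):
Base rate for 2396.46.88 is 19% + $1.44/unit.
2396.46.88 has an FTA preferential rate, but origin Merara is not Fenena; base rate stands.
Additional duty on 2396.46.88 from Merara: +62.3%. Applied ad valorem rate: 19% + 62.3% = 81.3%.
Duty = $9,492.42 × 81.3% + 699 × $1.44 = $8,723.90.
Line 2 (7526.83.08, Meray, 3,783 kg, $228,379.71):
Base rate for 7526.83.08 is 9.5%.
Duty = $228,379.71 × 9.5% = $21,696.07.
Total = $8,723.90 + $21,696.07 = $30,419.97.

$30,419.97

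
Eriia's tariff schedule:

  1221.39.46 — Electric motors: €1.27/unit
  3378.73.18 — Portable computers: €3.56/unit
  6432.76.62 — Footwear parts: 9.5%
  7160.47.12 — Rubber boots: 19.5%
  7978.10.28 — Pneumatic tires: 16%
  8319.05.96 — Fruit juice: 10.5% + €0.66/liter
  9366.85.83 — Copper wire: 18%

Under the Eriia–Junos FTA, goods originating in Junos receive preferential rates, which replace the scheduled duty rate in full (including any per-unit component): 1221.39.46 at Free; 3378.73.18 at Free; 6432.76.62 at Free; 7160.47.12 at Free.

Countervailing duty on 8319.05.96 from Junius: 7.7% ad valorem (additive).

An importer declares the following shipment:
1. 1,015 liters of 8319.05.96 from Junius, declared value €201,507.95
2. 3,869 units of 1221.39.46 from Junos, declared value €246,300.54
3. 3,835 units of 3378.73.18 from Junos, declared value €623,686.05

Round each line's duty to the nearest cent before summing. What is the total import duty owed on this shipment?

€37,344.35

Line 1 (8319.05.96, Junius, 1,015 liters, €201,507.95):
Base rate for 8319.05.96 is 10.5% + €0.66/liter.
Additional duty on 8319.05.96 from Junius: +7.7%. Applied ad valorem rate: 10.5% + 7.7% = 18.2%.
Duty = €201,507.95 × 18.2% + 1,015 × €0.66 = €37,344.35.
Line 2 (1221.39.46, Junos, 3,869 units, €246,300.54):
Base rate for 1221.39.46 is €1.27/unit.
Origin Junos qualifies under the Eriia–Junos agreement and 1221.39.46 is covered: preferential rate Free applies instead.
Duty = €246,300.54 × 0% = €0.00.
Line 3 (3378.73.18, Junos, 3,835 units, €623,686.05):
Base rate for 3378.73.18 is €3.56/unit.
Origin Junos qualifies under the Eriia–Junos agreement and 3378.73.18 is covered: preferential rate Free applies instead.
Duty = €623,686.05 × 0% = €0.00.
Total = €37,344.35 + €0.00 + €0.00 = €37,344.35.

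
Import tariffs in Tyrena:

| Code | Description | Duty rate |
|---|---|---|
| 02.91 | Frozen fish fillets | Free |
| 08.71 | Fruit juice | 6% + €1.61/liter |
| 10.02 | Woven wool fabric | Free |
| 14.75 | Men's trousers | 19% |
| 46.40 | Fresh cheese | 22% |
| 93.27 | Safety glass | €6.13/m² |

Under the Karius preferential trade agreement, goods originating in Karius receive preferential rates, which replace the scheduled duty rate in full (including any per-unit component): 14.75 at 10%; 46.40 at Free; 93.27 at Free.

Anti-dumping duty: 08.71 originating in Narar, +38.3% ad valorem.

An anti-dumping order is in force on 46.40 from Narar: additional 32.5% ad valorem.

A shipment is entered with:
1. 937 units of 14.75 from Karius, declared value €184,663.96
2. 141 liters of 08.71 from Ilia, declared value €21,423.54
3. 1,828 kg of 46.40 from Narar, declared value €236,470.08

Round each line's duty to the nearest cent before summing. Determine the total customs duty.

Line 1 (14.75, Karius, 937 units, €184,663.96):
Base rate for 14.75 is 19%.
Origin Karius qualifies under the Tyrena–Karius agreement and 14.75 is covered: preferential rate 10% applies instead.
Duty = €184,663.96 × 10% = €18,466.40.
Line 2 (08.71, Ilia, 141 liters, €21,423.54):
Base rate for 08.71 is 6% + €1.61/liter.
The additional-duty order on 08.71 targets Narar, not Ilia; it does not apply.
Duty = €21,423.54 × 6% + 141 × €1.61 = €1,512.42.
Line 3 (46.40, Narar, 1,828 kg, €236,470.08):
Base rate for 46.40 is 22%.
46.40 has an FTA preferential rate, but origin Narar is not Karius; base rate stands.
Additional duty on 46.40 from Narar: +32.5%. Applied ad valorem rate: 22% + 32.5% = 54.5%.
Duty = €236,470.08 × 54.5% = €128,876.19.
Total = €18,466.40 + €1,512.42 + €128,876.19 = €148,855.01.

€148,855.01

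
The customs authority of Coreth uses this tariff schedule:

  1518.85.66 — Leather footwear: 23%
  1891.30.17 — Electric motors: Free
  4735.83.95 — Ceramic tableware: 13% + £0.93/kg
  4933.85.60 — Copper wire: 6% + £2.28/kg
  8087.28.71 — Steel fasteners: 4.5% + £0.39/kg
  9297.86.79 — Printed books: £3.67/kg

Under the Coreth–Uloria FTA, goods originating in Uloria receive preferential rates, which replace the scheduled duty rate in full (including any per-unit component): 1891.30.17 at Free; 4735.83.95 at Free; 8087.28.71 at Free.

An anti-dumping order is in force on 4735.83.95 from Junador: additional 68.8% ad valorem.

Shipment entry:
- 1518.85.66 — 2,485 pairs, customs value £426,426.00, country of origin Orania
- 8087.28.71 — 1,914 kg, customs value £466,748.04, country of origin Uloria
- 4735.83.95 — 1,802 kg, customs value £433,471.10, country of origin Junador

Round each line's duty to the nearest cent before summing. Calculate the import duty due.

£454,333.20

Line 1 (1518.85.66, Orania, 2,485 pairs, £426,426.00):
Base rate for 1518.85.66 is 23%.
Duty = £426,426.00 × 23% = £98,077.98.
Line 2 (8087.28.71, Uloria, 1,914 kg, £466,748.04):
Base rate for 8087.28.71 is 4.5% + £0.39/kg.
Origin Uloria qualifies under the Coreth–Uloria agreement and 8087.28.71 is covered: preferential rate Free applies instead.
Duty = £466,748.04 × 0% = £0.00.
Line 3 (4735.83.95, Junador, 1,802 kg, £433,471.10):
Base rate for 4735.83.95 is 13% + £0.93/kg.
4735.83.95 has an FTA preferential rate, but origin Junador is not Uloria; base rate stands.
Additional duty on 4735.83.95 from Junador: +68.8%. Applied ad valorem rate: 13% + 68.8% = 81.8%.
Duty = £433,471.10 × 81.8% + 1,802 × £0.93 = £356,255.22.
Total = £98,077.98 + £0.00 + £356,255.22 = £454,333.20.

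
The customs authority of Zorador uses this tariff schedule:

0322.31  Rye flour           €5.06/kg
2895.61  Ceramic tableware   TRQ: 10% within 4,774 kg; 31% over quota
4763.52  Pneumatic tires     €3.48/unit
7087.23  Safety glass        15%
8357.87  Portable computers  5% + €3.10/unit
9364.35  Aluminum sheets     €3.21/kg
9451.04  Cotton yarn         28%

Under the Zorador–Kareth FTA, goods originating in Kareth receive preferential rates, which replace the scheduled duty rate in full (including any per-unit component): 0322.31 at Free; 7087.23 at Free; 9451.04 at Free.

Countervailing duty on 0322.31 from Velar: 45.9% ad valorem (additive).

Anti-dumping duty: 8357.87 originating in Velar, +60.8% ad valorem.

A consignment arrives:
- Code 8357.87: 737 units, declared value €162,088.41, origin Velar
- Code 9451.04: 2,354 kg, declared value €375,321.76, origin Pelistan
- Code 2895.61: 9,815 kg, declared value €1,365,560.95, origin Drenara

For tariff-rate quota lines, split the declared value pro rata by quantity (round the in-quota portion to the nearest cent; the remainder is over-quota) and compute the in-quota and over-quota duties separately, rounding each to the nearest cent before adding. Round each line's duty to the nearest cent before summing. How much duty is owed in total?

Line 1 (8357.87, Velar, 737 units, €162,088.41):
Base rate for 8357.87 is 5% + €3.10/unit.
Additional duty on 8357.87 from Velar: +60.8%. Applied ad valorem rate: 5% + 60.8% = 65.8%.
Duty = €162,088.41 × 65.8% + 737 × €3.10 = €108,938.87.
Line 2 (9451.04, Pelistan, 2,354 kg, €375,321.76):
Base rate for 9451.04 is 28%.
9451.04 has an FTA preferential rate, but origin Pelistan is not Kareth; base rate stands.
Duty = €375,321.76 × 28% = €105,090.09.
Line 3 (2895.61, Drenara, 9,815 kg, €1,365,560.95):
Code 2895.61 is under a tariff-rate quota (threshold 4,774 kg). In-quota: 4,774 kg at 10%; over-quota: 5,041 kg at 31%.
Pro-rata value split: in-quota = €1,365,560.95 × 4,774/9,815 = €664,206.62; over-quota = €1,365,560.95 − €664,206.62 = €701,354.33.
In-quota duty = €664,206.62 × 10% = €66,420.66. Over-quota duty = €701,354.33 × 31% = €217,419.84.
Line duty = €66,420.66 + €217,419.84 = €283,840.50.
Total = €108,938.87 + €105,090.09 + €283,840.50 = €497,869.46.

€497,869.46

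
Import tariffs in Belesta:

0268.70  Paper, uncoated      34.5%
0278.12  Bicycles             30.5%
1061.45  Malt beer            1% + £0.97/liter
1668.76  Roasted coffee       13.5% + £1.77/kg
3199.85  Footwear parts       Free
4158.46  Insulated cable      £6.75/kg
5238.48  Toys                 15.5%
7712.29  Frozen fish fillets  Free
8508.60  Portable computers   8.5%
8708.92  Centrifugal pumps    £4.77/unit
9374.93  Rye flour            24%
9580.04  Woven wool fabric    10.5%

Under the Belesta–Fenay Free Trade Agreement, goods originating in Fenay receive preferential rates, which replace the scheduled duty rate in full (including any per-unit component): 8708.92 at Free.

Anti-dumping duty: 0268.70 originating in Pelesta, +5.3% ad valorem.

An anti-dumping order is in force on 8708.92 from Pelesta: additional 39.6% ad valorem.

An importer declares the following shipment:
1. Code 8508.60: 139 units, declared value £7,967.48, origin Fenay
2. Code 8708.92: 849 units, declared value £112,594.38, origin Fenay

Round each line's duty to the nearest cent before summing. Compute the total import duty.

£677.24

Line 1 (8508.60, Fenay, 139 units, £7,967.48):
Base rate for 8508.60 is 8.5%.
Origin Fenay is the FTA partner but 8508.60 is not on the preference list; base rate stands.
Duty = £7,967.48 × 8.5% = £677.24.
Line 2 (8708.92, Fenay, 849 units, £112,594.38):
Base rate for 8708.92 is £4.77/unit.
Origin Fenay qualifies under the Belesta–Fenay agreement and 8708.92 is covered: preferential rate Free applies instead.
The additional-duty order on 8708.92 targets Pelesta, not Fenay; it does not apply.
Duty = £112,594.38 × 0% = £0.00.
Total = £677.24 + £0.00 = £677.24.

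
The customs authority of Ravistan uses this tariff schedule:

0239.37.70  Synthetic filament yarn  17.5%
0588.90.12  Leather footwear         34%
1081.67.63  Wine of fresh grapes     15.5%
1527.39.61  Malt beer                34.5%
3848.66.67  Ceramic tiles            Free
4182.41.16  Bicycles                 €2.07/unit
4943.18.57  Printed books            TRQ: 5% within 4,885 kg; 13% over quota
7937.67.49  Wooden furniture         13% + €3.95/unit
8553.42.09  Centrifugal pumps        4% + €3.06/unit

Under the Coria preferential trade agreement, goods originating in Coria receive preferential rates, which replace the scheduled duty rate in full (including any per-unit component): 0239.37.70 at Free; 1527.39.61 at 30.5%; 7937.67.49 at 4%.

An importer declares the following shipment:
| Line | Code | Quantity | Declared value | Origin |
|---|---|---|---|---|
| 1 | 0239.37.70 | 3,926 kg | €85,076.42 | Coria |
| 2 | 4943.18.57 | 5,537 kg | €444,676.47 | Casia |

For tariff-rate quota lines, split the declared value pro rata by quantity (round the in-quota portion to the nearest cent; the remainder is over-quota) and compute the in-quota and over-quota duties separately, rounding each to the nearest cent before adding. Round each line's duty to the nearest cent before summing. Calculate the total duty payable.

€26,422.80

Line 1 (0239.37.70, Coria, 3,926 kg, €85,076.42):
Base rate for 0239.37.70 is 17.5%.
Origin Coria qualifies under the Ravistan–Coria agreement and 0239.37.70 is covered: preferential rate Free applies instead.
Duty = €85,076.42 × 0% = €0.00.
Line 2 (4943.18.57, Casia, 5,537 kg, €444,676.47):
Code 4943.18.57 is under a tariff-rate quota (threshold 4,885 kg). In-quota: 4,885 kg at 5%; over-quota: 652 kg at 13%.
Pro-rata value split: in-quota = €444,676.47 × 4,885/5,537 = €392,314.35; over-quota = €444,676.47 − €392,314.35 = €52,362.12.
In-quota duty = €392,314.35 × 5% = €19,615.72. Over-quota duty = €52,362.12 × 13% = €6,807.08.
Line duty = €19,615.72 + €6,807.08 = €26,422.80.
Total = €0.00 + €26,422.80 = €26,422.80.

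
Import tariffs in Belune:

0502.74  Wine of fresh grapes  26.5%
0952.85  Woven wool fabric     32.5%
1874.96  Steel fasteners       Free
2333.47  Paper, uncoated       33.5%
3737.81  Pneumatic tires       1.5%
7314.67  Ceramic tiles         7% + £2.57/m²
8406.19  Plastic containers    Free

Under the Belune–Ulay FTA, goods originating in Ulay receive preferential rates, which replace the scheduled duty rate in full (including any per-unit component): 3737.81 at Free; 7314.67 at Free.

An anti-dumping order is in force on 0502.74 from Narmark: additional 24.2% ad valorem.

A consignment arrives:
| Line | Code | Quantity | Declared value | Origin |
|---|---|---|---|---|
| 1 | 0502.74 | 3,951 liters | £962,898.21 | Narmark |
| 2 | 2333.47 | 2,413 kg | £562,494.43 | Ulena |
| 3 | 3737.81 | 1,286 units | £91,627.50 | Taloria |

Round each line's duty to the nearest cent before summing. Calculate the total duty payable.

Line 1 (0502.74, Narmark, 3,951 liters, £962,898.21):
Base rate for 0502.74 is 26.5%.
Additional duty on 0502.74 from Narmark: +24.2%. Applied ad valorem rate: 26.5% + 24.2% = 50.7%.
Duty = £962,898.21 × 50.7% = £488,189.39.
Line 2 (2333.47, Ulena, 2,413 kg, £562,494.43):
Base rate for 2333.47 is 33.5%.
Duty = £562,494.43 × 33.5% = £188,435.63.
Line 3 (3737.81, Taloria, 1,286 units, £91,627.50):
Base rate for 3737.81 is 1.5%.
3737.81 has an FTA preferential rate, but origin Taloria is not Ulay; base rate stands.
Duty = £91,627.50 × 1.5% = £1,374.41.
Total = £488,189.39 + £188,435.63 + £1,374.41 = £677,999.43.

£677,999.43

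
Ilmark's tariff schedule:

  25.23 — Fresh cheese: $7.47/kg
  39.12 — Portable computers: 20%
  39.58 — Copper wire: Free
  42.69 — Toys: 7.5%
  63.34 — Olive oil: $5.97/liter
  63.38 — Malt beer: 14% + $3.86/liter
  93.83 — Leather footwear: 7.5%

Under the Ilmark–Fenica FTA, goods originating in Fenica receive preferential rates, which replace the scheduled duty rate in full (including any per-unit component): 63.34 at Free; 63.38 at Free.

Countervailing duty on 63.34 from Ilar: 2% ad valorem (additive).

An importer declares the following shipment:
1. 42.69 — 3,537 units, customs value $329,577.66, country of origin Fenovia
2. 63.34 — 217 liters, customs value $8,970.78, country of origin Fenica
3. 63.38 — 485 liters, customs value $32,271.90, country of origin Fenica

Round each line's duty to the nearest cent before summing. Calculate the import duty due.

$24,718.32

Line 1 (42.69, Fenovia, 3,537 units, $329,577.66):
Base rate for 42.69 is 7.5%.
Duty = $329,577.66 × 7.5% = $24,718.32.
Line 2 (63.34, Fenica, 217 liters, $8,970.78):
Base rate for 63.34 is $5.97/liter.
Origin Fenica qualifies under the Ilmark–Fenica agreement and 63.34 is covered: preferential rate Free applies instead.
The additional-duty order on 63.34 targets Ilar, not Fenica; it does not apply.
Duty = $8,970.78 × 0% = $0.00.
Line 3 (63.38, Fenica, 485 liters, $32,271.90):
Base rate for 63.38 is 14% + $3.86/liter.
Origin Fenica qualifies under the Ilmark–Fenica agreement and 63.38 is covered: preferential rate Free applies instead.
Duty = $32,271.90 × 0% = $0.00.
Total = $24,718.32 + $0.00 + $0.00 = $24,718.32.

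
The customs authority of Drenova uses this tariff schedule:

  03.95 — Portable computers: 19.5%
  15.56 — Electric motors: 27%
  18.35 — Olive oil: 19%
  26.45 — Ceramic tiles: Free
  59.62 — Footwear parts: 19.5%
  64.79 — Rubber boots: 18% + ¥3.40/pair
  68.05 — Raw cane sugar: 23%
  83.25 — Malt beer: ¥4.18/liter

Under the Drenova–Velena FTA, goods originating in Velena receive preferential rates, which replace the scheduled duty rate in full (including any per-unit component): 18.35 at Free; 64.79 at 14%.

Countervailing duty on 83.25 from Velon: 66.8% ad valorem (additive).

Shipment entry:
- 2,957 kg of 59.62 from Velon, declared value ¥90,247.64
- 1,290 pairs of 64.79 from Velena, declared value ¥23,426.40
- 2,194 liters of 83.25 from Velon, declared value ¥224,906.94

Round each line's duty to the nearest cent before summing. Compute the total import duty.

Line 1 (59.62, Velon, 2,957 kg, ¥90,247.64):
Base rate for 59.62 is 19.5%.
Duty = ¥90,247.64 × 19.5% = ¥17,598.29.
Line 2 (64.79, Velena, 1,290 pairs, ¥23,426.40):
Base rate for 64.79 is 18% + ¥3.40/pair.
Origin Velena qualifies under the Drenova–Velena agreement and 64.79 is covered: preferential rate 14% applies instead.
Duty = ¥23,426.40 × 14% = ¥3,279.70.
Line 3 (83.25, Velon, 2,194 liters, ¥224,906.94):
Base rate for 83.25 is ¥4.18/liter.
Additional duty on 83.25 from Velon: +66.8% ad valorem. Applied ad valorem rate = 66.8%.
Duty = ¥224,906.94 × 66.8% + 2,194 × ¥4.18 = ¥159,408.76.
Total = ¥17,598.29 + ¥3,279.70 + ¥159,408.76 = ¥180,286.75.

¥180,286.75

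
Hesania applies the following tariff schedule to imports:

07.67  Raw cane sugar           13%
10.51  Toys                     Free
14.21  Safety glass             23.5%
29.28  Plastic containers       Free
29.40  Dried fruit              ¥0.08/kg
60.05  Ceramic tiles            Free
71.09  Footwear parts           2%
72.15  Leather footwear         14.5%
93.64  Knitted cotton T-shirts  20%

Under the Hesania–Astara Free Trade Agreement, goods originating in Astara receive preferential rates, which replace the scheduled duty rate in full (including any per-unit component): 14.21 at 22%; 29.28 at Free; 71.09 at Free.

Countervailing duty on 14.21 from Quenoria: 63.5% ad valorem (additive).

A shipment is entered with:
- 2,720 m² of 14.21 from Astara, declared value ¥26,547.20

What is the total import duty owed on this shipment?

¥5,840.38

Line 1 (14.21, Astara, 2,720 m², ¥26,547.20):
Base rate for 14.21 is 23.5%.
Origin Astara qualifies under the Hesania–Astara agreement and 14.21 is covered: preferential rate 22% applies instead.
The additional-duty order on 14.21 targets Quenoria, not Astara; it does not apply.
Duty = ¥26,547.20 × 22% = ¥5,840.38.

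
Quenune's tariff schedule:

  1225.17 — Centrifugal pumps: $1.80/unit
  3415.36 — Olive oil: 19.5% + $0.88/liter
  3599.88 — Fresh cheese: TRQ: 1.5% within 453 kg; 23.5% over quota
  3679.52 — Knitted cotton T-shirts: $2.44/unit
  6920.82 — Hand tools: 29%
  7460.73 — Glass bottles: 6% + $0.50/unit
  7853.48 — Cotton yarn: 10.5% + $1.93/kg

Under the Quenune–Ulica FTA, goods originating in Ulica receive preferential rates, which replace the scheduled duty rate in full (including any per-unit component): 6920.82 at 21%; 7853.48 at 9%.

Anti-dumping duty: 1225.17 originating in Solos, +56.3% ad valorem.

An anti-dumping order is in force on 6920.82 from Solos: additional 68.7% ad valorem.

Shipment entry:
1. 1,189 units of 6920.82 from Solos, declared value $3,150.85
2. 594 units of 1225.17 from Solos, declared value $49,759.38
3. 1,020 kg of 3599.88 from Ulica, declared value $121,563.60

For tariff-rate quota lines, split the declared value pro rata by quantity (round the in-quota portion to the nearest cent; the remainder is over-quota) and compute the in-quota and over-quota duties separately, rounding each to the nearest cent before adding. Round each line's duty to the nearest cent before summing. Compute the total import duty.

$48,852.08

Line 1 (6920.82, Solos, 1,189 units, $3,150.85):
Base rate for 6920.82 is 29%.
6920.82 has an FTA preferential rate, but origin Solos is not Ulica; base rate stands.
Additional duty on 6920.82 from Solos: +68.7%. Applied ad valorem rate: 29% + 68.7% = 97.7%.
Duty = $3,150.85 × 97.7% = $3,078.38.
Line 2 (1225.17, Solos, 594 units, $49,759.38):
Base rate for 1225.17 is $1.80/unit.
Additional duty on 1225.17 from Solos: +56.3% ad valorem. Applied ad valorem rate = 56.3%.
Duty = $49,759.38 × 56.3% + 594 × $1.80 = $29,083.73.
Line 3 (3599.88, Ulica, 1,020 kg, $121,563.60):
Code 3599.88 is under a tariff-rate quota (threshold 453 kg). In-quota: 453 kg at 1.5%; over-quota: 567 kg at 23.5%.
Pro-rata value split: in-quota = $121,563.60 × 453/1,020 = $53,988.54; over-quota = $121,563.60 − $53,988.54 = $67,575.06.
In-quota duty = $53,988.54 × 1.5% = $809.83. Over-quota duty = $67,575.06 × 23.5% = $15,880.14.
Line duty = $809.83 + $15,880.14 = $16,689.97.
Total = $3,078.38 + $29,083.73 + $16,689.97 = $48,852.08.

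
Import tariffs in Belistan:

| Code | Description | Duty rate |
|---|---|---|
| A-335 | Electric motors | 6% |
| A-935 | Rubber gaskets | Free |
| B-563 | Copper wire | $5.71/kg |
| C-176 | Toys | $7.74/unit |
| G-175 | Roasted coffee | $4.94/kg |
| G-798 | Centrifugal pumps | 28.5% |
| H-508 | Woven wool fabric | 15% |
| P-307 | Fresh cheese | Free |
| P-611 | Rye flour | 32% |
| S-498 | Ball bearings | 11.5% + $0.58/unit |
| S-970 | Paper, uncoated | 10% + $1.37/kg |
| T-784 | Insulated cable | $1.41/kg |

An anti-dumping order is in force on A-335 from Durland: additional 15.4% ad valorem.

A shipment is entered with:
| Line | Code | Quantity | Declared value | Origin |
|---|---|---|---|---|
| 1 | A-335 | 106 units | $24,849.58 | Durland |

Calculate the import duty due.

$5,317.81

Line 1 (A-335, Durland, 106 units, $24,849.58):
Base rate for A-335 is 6%.
Additional duty on A-335 from Durland: +15.4%. Applied ad valorem rate: 6% + 15.4% = 21.4%.
Duty = $24,849.58 × 21.4% = $5,317.81.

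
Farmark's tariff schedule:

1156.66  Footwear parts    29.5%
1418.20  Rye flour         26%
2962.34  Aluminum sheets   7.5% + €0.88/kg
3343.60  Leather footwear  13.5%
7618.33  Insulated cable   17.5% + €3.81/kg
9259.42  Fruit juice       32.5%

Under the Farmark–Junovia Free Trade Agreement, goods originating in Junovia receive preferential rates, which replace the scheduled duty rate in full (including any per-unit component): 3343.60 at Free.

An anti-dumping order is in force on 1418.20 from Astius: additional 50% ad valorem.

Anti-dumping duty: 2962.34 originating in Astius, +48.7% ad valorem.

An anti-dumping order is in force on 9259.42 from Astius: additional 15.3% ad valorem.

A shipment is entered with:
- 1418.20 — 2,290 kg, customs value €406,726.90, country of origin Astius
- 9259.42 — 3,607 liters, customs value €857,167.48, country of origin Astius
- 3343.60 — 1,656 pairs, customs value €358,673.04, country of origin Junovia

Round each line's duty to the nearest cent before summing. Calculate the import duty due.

Line 1 (1418.20, Astius, 2,290 kg, €406,726.90):
Base rate for 1418.20 is 26%.
Additional duty on 1418.20 from Astius: +50%. Applied ad valorem rate: 26% + 50% = 76%.
Duty = €406,726.90 × 76% = €309,112.44.
Line 2 (9259.42, Astius, 3,607 liters, €857,167.48):
Base rate for 9259.42 is 32.5%.
Additional duty on 9259.42 from Astius: +15.3%. Applied ad valorem rate: 32.5% + 15.3% = 47.8%.
Duty = €857,167.48 × 47.8% = €409,726.06.
Line 3 (3343.60, Junovia, 1,656 pairs, €358,673.04):
Base rate for 3343.60 is 13.5%.
Origin Junovia qualifies under the Farmark–Junovia agreement and 3343.60 is covered: preferential rate Free applies instead.
Duty = €358,673.04 × 0% = €0.00.
Total = €309,112.44 + €409,726.06 + €0.00 = €718,838.50.

€718,838.50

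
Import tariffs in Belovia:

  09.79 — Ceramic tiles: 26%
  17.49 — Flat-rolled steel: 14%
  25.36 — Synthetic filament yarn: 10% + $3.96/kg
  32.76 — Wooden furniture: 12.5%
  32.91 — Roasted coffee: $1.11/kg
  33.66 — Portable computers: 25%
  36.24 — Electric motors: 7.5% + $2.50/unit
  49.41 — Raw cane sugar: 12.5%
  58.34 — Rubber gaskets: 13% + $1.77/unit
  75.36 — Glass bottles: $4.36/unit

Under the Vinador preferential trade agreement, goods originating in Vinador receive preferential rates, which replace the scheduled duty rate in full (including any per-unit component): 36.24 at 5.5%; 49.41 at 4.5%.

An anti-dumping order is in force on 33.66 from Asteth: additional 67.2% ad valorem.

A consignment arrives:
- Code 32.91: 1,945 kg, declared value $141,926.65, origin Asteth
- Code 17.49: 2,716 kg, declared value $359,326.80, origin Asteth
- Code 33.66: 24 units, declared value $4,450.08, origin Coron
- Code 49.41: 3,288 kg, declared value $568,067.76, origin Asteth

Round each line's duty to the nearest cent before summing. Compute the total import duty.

$124,585.69

Line 1 (32.91, Asteth, 1,945 kg, $141,926.65):
Base rate for 32.91 is $1.11/kg.
Duty = 1,945 × $1.11 = $2,158.95.
Line 2 (17.49, Asteth, 2,716 kg, $359,326.80):
Base rate for 17.49 is 14%.
Duty = $359,326.80 × 14% = $50,305.75.
Line 3 (33.66, Coron, 24 units, $4,450.08):
Base rate for 33.66 is 25%.
The additional-duty order on 33.66 targets Asteth, not Coron; it does not apply.
Duty = $4,450.08 × 25% = $1,112.52.
Line 4 (49.41, Asteth, 3,288 kg, $568,067.76):
Base rate for 49.41 is 12.5%.
49.41 has an FTA preferential rate, but origin Asteth is not Vinador; base rate stands.
Duty = $568,067.76 × 12.5% = $71,008.47.
Total = $2,158.95 + $50,305.75 + $1,112.52 + $71,008.47 = $124,585.69.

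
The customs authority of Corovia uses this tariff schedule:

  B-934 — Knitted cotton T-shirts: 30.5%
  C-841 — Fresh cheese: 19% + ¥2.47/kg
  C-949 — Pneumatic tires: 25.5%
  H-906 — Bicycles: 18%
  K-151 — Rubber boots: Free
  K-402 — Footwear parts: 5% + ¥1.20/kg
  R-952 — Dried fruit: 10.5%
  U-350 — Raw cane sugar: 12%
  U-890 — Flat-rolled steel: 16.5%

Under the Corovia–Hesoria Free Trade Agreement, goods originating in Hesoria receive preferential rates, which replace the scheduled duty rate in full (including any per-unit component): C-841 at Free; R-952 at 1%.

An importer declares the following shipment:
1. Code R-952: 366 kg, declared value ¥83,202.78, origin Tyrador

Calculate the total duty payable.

¥8,736.29

Line 1 (R-952, Tyrador, 366 kg, ¥83,202.78):
Base rate for R-952 is 10.5%.
R-952 has an FTA preferential rate, but origin Tyrador is not Hesoria; base rate stands.
Duty = ¥83,202.78 × 10.5% = ¥8,736.29.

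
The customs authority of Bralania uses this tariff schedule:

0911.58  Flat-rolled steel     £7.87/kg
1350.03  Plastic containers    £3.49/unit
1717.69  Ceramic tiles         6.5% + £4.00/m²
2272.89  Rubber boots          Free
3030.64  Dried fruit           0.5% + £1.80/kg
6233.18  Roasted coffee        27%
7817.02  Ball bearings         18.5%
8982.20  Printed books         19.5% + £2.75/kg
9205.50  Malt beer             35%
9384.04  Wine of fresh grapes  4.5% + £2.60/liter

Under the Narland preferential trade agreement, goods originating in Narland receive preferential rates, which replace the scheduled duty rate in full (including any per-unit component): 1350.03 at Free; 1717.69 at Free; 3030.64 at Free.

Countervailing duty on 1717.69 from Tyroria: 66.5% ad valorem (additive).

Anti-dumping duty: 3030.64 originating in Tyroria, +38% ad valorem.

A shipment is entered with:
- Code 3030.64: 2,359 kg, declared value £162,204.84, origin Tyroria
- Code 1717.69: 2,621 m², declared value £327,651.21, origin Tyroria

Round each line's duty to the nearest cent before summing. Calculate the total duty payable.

£316,364.44

Line 1 (3030.64, Tyroria, 2,359 kg, £162,204.84):
Base rate for 3030.64 is 0.5% + £1.80/kg.
3030.64 has an FTA preferential rate, but origin Tyroria is not Narland; base rate stands.
Additional duty on 3030.64 from Tyroria: +38%. Applied ad valorem rate: 0.5% + 38% = 38.5%.
Duty = £162,204.84 × 38.5% + 2,359 × £1.80 = £66,695.06.
Line 2 (1717.69, Tyroria, 2,621 m², £327,651.21):
Base rate for 1717.69 is 6.5% + £4.00/m².
1717.69 has an FTA preferential rate, but origin Tyroria is not Narland; base rate stands.
Additional duty on 1717.69 from Tyroria: +66.5%. Applied ad valorem rate: 6.5% + 66.5% = 73%.
Duty = £327,651.21 × 73% + 2,621 × £4.00 = £249,669.38.
Total = £66,695.06 + £249,669.38 = £316,364.44.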